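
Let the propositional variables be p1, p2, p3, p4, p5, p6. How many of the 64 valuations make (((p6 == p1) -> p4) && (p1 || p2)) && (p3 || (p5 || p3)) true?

Initial set: {((((p6 == p1) -> p4) && (p1 || p2)) && (p3 || (p5 || p3)))}.
((((p6 == p1) -> p4) && (p1 || p2)) && (p3 || (p5 || p3))): α-rule — add (((p6 == p1) -> p4) && (p1 || p2)), (p3 || (p5 || p3)).
(((p6 == p1) -> p4) && (p1 || p2)): α-rule — add ((p6 == p1) -> p4), (p1 || p2).
(p3 || (p5 || p3)): β-rule — branch into p3  //  (p5 || p3).
  branch 1 (add p3):
    ((p6 == p1) -> p4): β-rule — branch into !(p6 == p1)  //  p4.
      branch 1.1 (add !(p6 == p1)):
        (p1 || p2): β-rule — branch into p1  //  p2.
          branch 1.1.1 (add p1):
            !(p6 == p1): β-rule — branch into p6, !p1  //  !p6, p1.
              branch 1.1.1.1 (add p6, !p1):
                × closes — contains both p1 and !p1.
              branch 1.1.1.2 (add !p6, p1):
                ○ open, literals {p1=1, p3=1, p6=0}.
          branch 1.1.2 (add p2):
            !(p6 == p1): β-rule — branch into p6, !p1  //  !p6, p1.
              branch 1.1.2.1 (add p6, !p1):
                ○ open, literals {p1=0, p2=1, p3=1, p6=1}.
              branch 1.1.2.2 (add !p6, p1):
                ○ open, literals {p1=1, p2=1, p3=1, p6=0}.
      branch 1.2 (add p4):
        (p1 || p2): β-rule — branch into p1  //  p2.
          branch 1.2.1 (add p1):
            ○ open, literals {p1=1, p3=1, p4=1}.
          branch 1.2.2 (add p2):
            ○ open, literals {p2=1, p3=1, p4=1}.
  branch 2 (add (p5 || p3)):
    ((p6 == p1) -> p4): β-rule — branch into !(p6 == p1)  //  p4.
      branch 2.1 (add !(p6 == p1)):
        (p1 || p2): β-rule — branch into p1  //  p2.
          branch 2.1.1 (add p1):
            (p5 || p3): β-rule — branch into p5  //  p3.
              branch 2.1.1.1 (add p5):
                !(p6 == p1): β-rule — branch into p6, !p1  //  !p6, p1.
                  branch 2.1.1.1.1 (add p6, !p1):
                    × closes — contains both p1 and !p1.
                  branch 2.1.1.1.2 (add !p6, p1):
                    ○ open, literals {p1=1, p5=1, p6=0}.
              branch 2.1.1.2 (add p3):
                !(p6 == p1): β-rule — branch into p6, !p1  //  !p6, p1.
                  branch 2.1.1.2.1 (add p6, !p1):
                    × closes — contains both p1 and !p1.
                  branch 2.1.1.2.2 (add !p6, p1):
                    ○ open, literals {p1=1, p3=1, p6=0}.
          branch 2.1.2 (add p2):
            (p5 || p3): β-rule — branch into p5  //  p3.
              branch 2.1.2.1 (add p5):
                !(p6 == p1): β-rule — branch into p6, !p1  //  !p6, p1.
                  branch 2.1.2.1.1 (add p6, !p1):
                    ○ open, literals {p1=0, p2=1, p5=1, p6=1}.
                  branch 2.1.2.1.2 (add !p6, p1):
                    ○ open, literals {p1=1, p2=1, p5=1, p6=0}.
              branch 2.1.2.2 (add p3):
                !(p6 == p1): β-rule — branch into p6, !p1  //  !p6, p1.
                  branch 2.1.2.2.1 (add p6, !p1):
                    ○ open, literals {p1=0, p2=1, p3=1, p6=1}.
                  branch 2.1.2.2.2 (add !p6, p1):
                    ○ open, literals {p1=1, p2=1, p3=1, p6=0}.
      branch 2.2 (add p4):
        (p1 || p2): β-rule — branch into p1  //  p2.
          branch 2.2.1 (add p1):
            (p5 || p3): β-rule — branch into p5  //  p3.
              branch 2.2.1.1 (add p5):
                ○ open, literals {p1=1, p4=1, p5=1}.
              branch 2.2.1.2 (add p3):
                ○ open, literals {p1=1, p3=1, p4=1}.
          branch 2.2.2 (add p2):
            (p5 || p3): β-rule — branch into p5  //  p3.
              branch 2.2.2.1 (add p5):
                ○ open, literals {p2=1, p4=1, p5=1}.
              branch 2.2.2.2 (add p3):
                ○ open, literals {p2=1, p3=1, p4=1}.
3 branches closed, 15 open.
Each open branch fixes some atoms; the unmentioned ones are free. Counting distinct full assignments: branch {p1=1, p3=1, p6=0} (p2, p4, p5) contributes 8 new; branch {p1=0, p2=1, p3=1, p6=1} (p4, p5) contributes 4 new; branch {p1=1, p2=1, p3=1, p6=0} (p4, p5) contributes 0 new; branch {p1=1, p3=1, p4=1} (p2, p5, p6) contributes 4 new; branch {p2=1, p3=1, p4=1} (p1, p5, p6) contributes 2 new; branch {p1=1, p5=1, p6=0} (p2, p3, p4) contributes 4 new; branch {p1=1, p3=1, p6=0} (p2, p4, p5) contributes 0 new; branch {p1=0, p2=1, p5=1, p6=1} (p3, p4) contributes 2 new; branch {p1=1, p2=1, p5=1, p6=0} (p3, p4) contributes 0 new; branch {p1=0, p2=1, p3=1, p6=1} (p4, p5) contributes 0 new; branch {p1=1, p2=1, p3=1, p6=0} (p4, p5) contributes 0 new; branch {p1=1, p4=1, p5=1} (p2, p3, p6) contributes 2 new; branch {p1=1, p3=1, p4=1} (p2, p5, p6) contributes 0 new; branch {p2=1, p4=1, p5=1} (p1, p3, p6) contributes 1 new; branch {p2=1, p3=1, p4=1} (p1, p5, p6) contributes 0 new. Total: 27.

27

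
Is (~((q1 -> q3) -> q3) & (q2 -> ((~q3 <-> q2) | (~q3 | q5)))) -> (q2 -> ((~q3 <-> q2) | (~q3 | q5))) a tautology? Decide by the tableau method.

Valid

Assume the negation and expand:
Initial set: {F ((~((q1 -> q3) -> q3) & (q2 -> ((~q3 <-> q2) | (~q3 | q5)))) -> (q2 -> ((~q3 <-> q2) | (~q3 | q5))))}.
F ((~((q1 -> q3) -> q3) & (q2 -> ((~q3 <-> q2) | (~q3 | q5)))) -> (q2 -> ((~q3 <-> q2) | (~q3 | q5)))): α-rule — add T (~((q1 -> q3) -> q3) & (q2 -> ((~q3 <-> q2) | (~q3 | q5)))), F (q2 -> ((~q3 <-> q2) | (~q3 | q5))).
T (~((q1 -> q3) -> q3) & (q2 -> ((~q3 <-> q2) | (~q3 | q5)))): α-rule — add T ~((q1 -> q3) -> q3), T (q2 -> ((~q3 <-> q2) | (~q3 | q5))).
F (q2 -> ((~q3 <-> q2) | (~q3 | q5))): α-rule — add T q2, F ((~q3 <-> q2) | (~q3 | q5)).
T ~((q1 -> q3) -> q3): α-rule — add T (q1 -> q3), F q3.
F ((~q3 <-> q2) | (~q3 | q5)): α-rule — add F (~q3 <-> q2), F (~q3 | q5).
F (~q3 | q5): α-rule — add F ~q3, F q5.
× closes — contains both q3 and ~q3.
All 1 branch closes.
Every branch closed, so the negation is unsatisfiable and the formula is valid.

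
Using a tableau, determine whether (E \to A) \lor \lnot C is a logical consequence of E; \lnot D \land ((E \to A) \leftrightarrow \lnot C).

Initial set: {E; (\lnot D \land ((E \to A) \leftrightarrow \lnot C)); \lnot ((E \to A) \lor \lnot C)}.
(\lnot D \land ((E \to A) \leftrightarrow \lnot C)): α-rule — add \lnot D, ((E \to A) \leftrightarrow \lnot C).
\lnot ((E \to A) \lor \lnot C): α-rule — add \lnot (E \to A), \lnot \lnot C.
\lnot (E \to A): α-rule — add E, \lnot A.
((E \to A) \leftrightarrow \lnot C): β-rule — branch into (E \to A), \lnot C  //  \lnot (E \to A), \lnot \lnot C.
  branch 1 (add (E \to A), \lnot C):
    × closes — contains both C and \lnot C.
  branch 2 (add \lnot (E \to A), \lnot \lnot C):
    \lnot (E \to A): α-rule — add E, \lnot A.
    ○ open, literals {A=F, C=T, D=F, E=T}.
1 branch closed, 1 open.
An open branch gives a countermodel: A=F, C=T, D=F, E=T (unmentioned atoms arbitrary); the premises hold there but the conclusion fails.

No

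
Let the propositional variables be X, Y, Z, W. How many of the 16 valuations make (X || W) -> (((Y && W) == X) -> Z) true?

Initial set: {((X || W) -> (((Y && W) == X) -> Z))}.
((X || W) -> (((Y && W) == X) -> Z)): β-rule — branch into !(X || W)  //  (((Y && W) == X) -> Z).
  branch 1 (add !(X || W)):
    !(X || W): α-rule — add !X, !W.
    ○ open, literals {W=0, X=0}.
  branch 2 (add (((Y && W) == X) -> Z)):
    (((Y && W) == X) -> Z): β-rule — branch into !((Y && W) == X)  //  Z.
      branch 2.1 (add !((Y && W) == X)):
        !((Y && W) == X): β-rule — branch into (Y && W), !X  //  !(Y && W), X.
          branch 2.1.1 (add (Y && W), !X):
            (Y && W): α-rule — add Y, W.
            ○ open, literals {W=1, X=0, Y=1}.
          branch 2.1.2 (add !(Y && W), X):
            !(Y && W): β-rule — branch into !Y  //  !W.
              branch 2.1.2.1 (add !Y):
                ○ open, literals {X=1, Y=0}.
              branch 2.1.2.2 (add !W):
                ○ open, literals {W=0, X=1}.
      branch 2.2 (add Z):
        ○ open, literals {Z=1}.
0 branches closed, 5 open.
Each open branch fixes some atoms; the unmentioned ones are free. Counting distinct full assignments: branch {W=0, X=0} (Y, Z) contributes 4 new; branch {W=1, X=0, Y=1} (Z) contributes 2 new; branch {X=1, Y=0} (Z, W) contributes 4 new; branch {W=0, X=1} (Y, Z) contributes 2 new; branch {Z=1} (X, Y, W) contributes 2 new. Total: 14.

14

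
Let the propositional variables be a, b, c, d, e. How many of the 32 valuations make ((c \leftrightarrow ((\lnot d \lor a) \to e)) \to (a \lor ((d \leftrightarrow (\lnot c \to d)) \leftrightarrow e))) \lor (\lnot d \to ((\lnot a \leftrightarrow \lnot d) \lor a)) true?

32

Initial set: {(((c \leftrightarrow ((\lnot d \lor a) \to e)) \to (a \lor ((d \leftrightarrow (\lnot c \to d)) \leftrightarrow e))) \lor (\lnot d \to ((\lnot a \leftrightarrow \lnot d) \lor a)))}.
(((c \leftrightarrow ((\lnot d \lor a) \to e)) \to (a \lor ((d \leftrightarrow (\lnot c \to d)) \leftrightarrow e))) \lor (\lnot d \to ((\lnot a \leftrightarrow \lnot d) \lor a))): β-rule — branch into ((c \leftrightarrow ((\lnot d \lor a) \to e)) \to (a \lor ((d \leftrightarrow (\lnot c \to d)) \leftrightarrow e)))  //  (\lnot d \to ((\lnot a \leftrightarrow \lnot d) \lor a)).
  branch 1 (add ((c \leftrightarrow ((\lnot d \lor a) \to e)) \to (a \lor ((d \leftrightarrow (\lnot c \to d)) \leftrightarrow e)))):
    ((c \leftrightarrow ((\lnot d \lor a) \to e)) \to (a \lor ((d \leftrightarrow (\lnot c \to d)) \leftrightarrow e))): β-rule — branch into \lnot (c \leftrightarrow ((\lnot d \lor a) \to e))  //  (a \lor ((d \leftrightarrow (\lnot c \to d)) \leftrightarrow e)).
      branch 1.1 (add \lnot (c \leftrightarrow ((\lnot d \lor a) \to e))):
        \lnot (c \leftrightarrow ((\lnot d \lor a) \to e)): β-rule — branch into c, \lnot ((\lnot d \lor a) \to e)  //  \lnot c, ((\lnot d \lor a) \to e).
          branch 1.1.1 (add c, \lnot ((\lnot d \lor a) \to e)):
            \lnot ((\lnot d \lor a) \to e): α-rule — add (\lnot d \lor a), \lnot e.
            (\lnot d \lor a): β-rule — branch into \lnot d  //  a.
              branch 1.1.1.1 (add \lnot d):
                ○ open, literals {c=1, d=0, e=0}.
              branch 1.1.1.2 (add a):
                ○ open, literals {a=1, c=1, e=0}.
          branch 1.1.2 (add \lnot c, ((\lnot d \lor a) \to e)):
            ((\lnot d \lor a) \to e): β-rule — branch into \lnot (\lnot d \lor a)  //  e.
              branch 1.1.2.1 (add \lnot (\lnot d \lor a)):
                \lnot (\lnot d \lor a): α-rule — add \lnot \lnot d, \lnot a.
                ○ open, literals {a=0, c=0, d=1}.
              branch 1.1.2.2 (add e):
                ○ open, literals {c=0, e=1}.
      branch 1.2 (add (a \lor ((d \leftrightarrow (\lnot c \to d)) \leftrightarrow e))):
        (a \lor ((d \leftrightarrow (\lnot c \to d)) \leftrightarrow e)): β-rule — branch into a  //  ((d \leftrightarrow (\lnot c \to d)) \leftrightarrow e).
          branch 1.2.1 (add a):
            ○ open, literals {a=1}.
          branch 1.2.2 (add ((d \leftrightarrow (\lnot c \to d)) \leftrightarrow e)):
            ((d \leftrightarrow (\lnot c \to d)) \leftrightarrow e): β-rule — branch into (d \leftrightarrow (\lnot c \to d)), e  //  \lnot (d \leftrightarrow (\lnot c \to d)), \lnot e.
              branch 1.2.2.1 (add (d \leftrightarrow (\lnot c \to d)), e):
                (d \leftrightarrow (\lnot c \to d)): β-rule — branch into d, (\lnot c \to d)  //  \lnot d, \lnot (\lnot c \to d).
                  branch 1.2.2.1.1 (add d, (\lnot c \to d)):
                    (\lnot c \to d): β-rule — branch into \lnot \lnot c  //  d.
                      branch 1.2.2.1.1.1 (add \lnot \lnot c):
                        ○ open, literals {c=1, d=1, e=1}.
                      branch 1.2.2.1.1.2 (add d):
                        ○ open, literals {d=1, e=1}.
                  branch 1.2.2.1.2 (add \lnot d, \lnot (\lnot c \to d)):
                    \lnot (\lnot c \to d): α-rule — add \lnot c, \lnot d.
                    ○ open, literals {c=0, d=0, e=1}.
              branch 1.2.2.2 (add \lnot (d \leftrightarrow (\lnot c \to d)), \lnot e):
                \lnot (d \leftrightarrow (\lnot c \to d)): β-rule — branch into d, \lnot (\lnot c \to d)  //  \lnot d, (\lnot c \to d).
                  branch 1.2.2.2.1 (add d, \lnot (\lnot c \to d)):
                    \lnot (\lnot c \to d): α-rule — add \lnot c, \lnot d.
                    × closes — contains both d and \lnot d.
                  branch 1.2.2.2.2 (add \lnot d, (\lnot c \to d)):
                    (\lnot c \to d): β-rule — branch into \lnot \lnot c  //  d.
                      branch 1.2.2.2.2.1 (add \lnot \lnot c):
                        ○ open, literals {c=1, d=0, e=0}.
                      branch 1.2.2.2.2.2 (add d):
                        × closes — contains both d and \lnot d.
  branch 2 (add (\lnot d \to ((\lnot a \leftrightarrow \lnot d) \lor a))):
    (\lnot d \to ((\lnot a \leftrightarrow \lnot d) \lor a)): β-rule — branch into \lnot \lnot d  //  ((\lnot a \leftrightarrow \lnot d) \lor a).
      branch 2.1 (add \lnot \lnot d):
        ○ open, literals {d=1}.
      branch 2.2 (add ((\lnot a \leftrightarrow \lnot d) \lor a)):
        ((\lnot a \leftrightarrow \lnot d) \lor a): β-rule — branch into (\lnot a \leftrightarrow \lnot d)  //  a.
          branch 2.2.1 (add (\lnot a \leftrightarrow \lnot d)):
            (\lnot a \leftrightarrow \lnot d): β-rule — branch into \lnot a, \lnot d  //  \lnot \lnot a, \lnot \lnot d.
              branch 2.2.1.1 (add \lnot a, \lnot d):
                ○ open, literals {a=0, d=0}.
              branch 2.2.1.2 (add \lnot \lnot a, \lnot \lnot d):
                ○ open, literals {a=1, d=1}.
          branch 2.2.2 (add a):
            ○ open, literals {a=1}.
2 branches closed, 13 open.
Each open branch fixes some atoms; the unmentioned ones are free. Counting distinct full assignments: branch {c=1, d=0, e=0} (a, b) contributes 4 new; branch {a=1, c=1, e=0} (b, d) contributes 2 new; branch {a=0, c=0, d=1} (b, e) contributes 4 new; branch {c=0, e=1} (a, b, d) contributes 6 new; branch {a=1} (b, c, d, e) contributes 8 new; branch {c=1, d=1, e=1} (a, b) contributes 2 new; branch {d=1, e=1} (a, b, c) contributes 0 new; branch {c=0, d=0, e=1} (a, b) contributes 0 new; branch {c=1, d=0, e=0} (a, b) contributes 0 new; branch {d=1} (a, b, c, e) contributes 2 new; branch {a=0, d=0} (b, c, e) contributes 4 new; branch {a=1, d=1} (b, c, e) contributes 0 new; branch {a=1} (b, c, d, e) contributes 0 new. Total: 32.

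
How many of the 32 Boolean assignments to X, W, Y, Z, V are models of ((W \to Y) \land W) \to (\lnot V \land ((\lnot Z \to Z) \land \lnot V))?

26

Initial set: {(((W \to Y) \land W) \to (\lnot V \land ((\lnot Z \to Z) \land \lnot V)))}.
(((W \to Y) \land W) \to (\lnot V \land ((\lnot Z \to Z) \land \lnot V))): β-rule — branch into \lnot ((W \to Y) \land W)  //  (\lnot V \land ((\lnot Z \to Z) \land \lnot V)).
  branch 1 (add \lnot ((W \to Y) \land W)):
    \lnot ((W \to Y) \land W): β-rule — branch into \lnot (W \to Y)  //  \lnot W.
      branch 1.1 (add \lnot (W \to Y)):
        \lnot (W \to Y): α-rule — add W, \lnot Y.
        ○ open, literals {W=T, Y=F}.
      branch 1.2 (add \lnot W):
        ○ open, literals {W=F}.
  branch 2 (add (\lnot V \land ((\lnot Z \to Z) \land \lnot V))):
    (\lnot V \land ((\lnot Z \to Z) \land \lnot V)): α-rule — add \lnot V, ((\lnot Z \to Z) \land \lnot V).
    ((\lnot Z \to Z) \land \lnot V): α-rule — add (\lnot Z \to Z), \lnot V.
    (\lnot Z \to Z): β-rule — branch into \lnot \lnot Z  //  Z.
      branch 2.1 (add \lnot \lnot Z):
        ○ open, literals {V=F, Z=T}.
      branch 2.2 (add Z):
        ○ open, literals {V=F, Z=T}.
0 branches closed, 4 open.
Each open branch fixes some atoms; the unmentioned ones are free. Counting distinct full assignments: branch {W=T, Y=F} (X, Z, V) contributes 8 new; branch {W=F} (X, Y, Z, V) contributes 16 new; branch {V=F, Z=T} (X, W, Y) contributes 2 new; branch {V=F, Z=T} (X, W, Y) contributes 0 new. Total: 26.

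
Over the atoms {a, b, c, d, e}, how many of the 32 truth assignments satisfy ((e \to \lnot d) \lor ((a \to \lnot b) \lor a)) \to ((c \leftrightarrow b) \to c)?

Initial set: {(((e \to \lnot d) \lor ((a \to \lnot b) \lor a)) \to ((c \leftrightarrow b) \to c))}.
(((e \to \lnot d) \lor ((a \to \lnot b) \lor a)) \to ((c \leftrightarrow b) \to c)): β-rule — branch into \lnot ((e \to \lnot d) \lor ((a \to \lnot b) \lor a))  //  ((c \leftrightarrow b) \to c).
  branch 1 (add \lnot ((e \to \lnot d) \lor ((a \to \lnot b) \lor a))):
    \lnot ((e \to \lnot d) \lor ((a \to \lnot b) \lor a)): α-rule — add \lnot (e \to \lnot d), \lnot ((a \to \lnot b) \lor a).
    \lnot (e \to \lnot d): α-rule — add e, \lnot \lnot d.
    \lnot ((a \to \lnot b) \lor a): α-rule — add \lnot (a \to \lnot b), \lnot a.
    \lnot (a \to \lnot b): α-rule — add a, \lnot \lnot b.
    × closes — contains both a and \lnot a.
  branch 2 (add ((c \leftrightarrow b) \to c)):
    ((c \leftrightarrow b) \to c): β-rule — branch into \lnot (c \leftrightarrow b)  //  c.
      branch 2.1 (add \lnot (c \leftrightarrow b)):
        \lnot (c \leftrightarrow b): β-rule — branch into c, \lnot b  //  \lnot c, b.
          branch 2.1.1 (add c, \lnot b):
            ○ open, literals {b=F, c=T}.
          branch 2.1.2 (add \lnot c, b):
            ○ open, literals {b=T, c=F}.
      branch 2.2 (add c):
        ○ open, literals {c=T}.
1 branch closed, 3 open.
Each open branch fixes some atoms; the unmentioned ones are free. Counting distinct full assignments: branch {b=F, c=T} (a, d, e) contributes 8 new; branch {b=T, c=F} (a, d, e) contributes 8 new; branch {c=T} (a, b, d, e) contributes 8 new. Total: 24.

24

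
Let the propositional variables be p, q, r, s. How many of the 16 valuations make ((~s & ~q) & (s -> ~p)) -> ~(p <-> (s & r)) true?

Initial set: {(((~s & ~q) & (s -> ~p)) -> ~(p <-> (s & r)))}.
(((~s & ~q) & (s -> ~p)) -> ~(p <-> (s & r))): β-rule — branch into ~((~s & ~q) & (s -> ~p))  //  ~(p <-> (s & r)).
  branch 1 (add ~((~s & ~q) & (s -> ~p))):
    ~((~s & ~q) & (s -> ~p)): β-rule — branch into ~(~s & ~q)  //  ~(s -> ~p).
      branch 1.1 (add ~(~s & ~q)):
        ~(~s & ~q): β-rule — branch into ~~s  //  ~~q.
          branch 1.1.1 (add ~~s):
            ○ open, literals {s=T}.
          branch 1.1.2 (add ~~q):
            ○ open, literals {q=T}.
      branch 1.2 (add ~(s -> ~p)):
        ~(s -> ~p): α-rule — add s, ~~p.
        ○ open, literals {p=T, s=T}.
  branch 2 (add ~(p <-> (s & r))):
    ~(p <-> (s & r)): β-rule — branch into p, ~(s & r)  //  ~p, (s & r).
      branch 2.1 (add p, ~(s & r)):
        ~(s & r): β-rule — branch into ~s  //  ~r.
          branch 2.1.1 (add ~s):
            ○ open, literals {p=T, s=F}.
          branch 2.1.2 (add ~r):
            ○ open, literals {p=T, r=F}.
      branch 2.2 (add ~p, (s & r)):
        (s & r): α-rule — add s, r.
        ○ open, literals {p=F, r=T, s=T}.
0 branches closed, 6 open.
Each open branch fixes some atoms; the unmentioned ones are free. Counting distinct full assignments: branch {s=T} (p, q, r) contributes 8 new; branch {q=T} (p, r, s) contributes 4 new; branch {p=T, s=T} (q, r) contributes 0 new; branch {p=T, s=F} (q, r) contributes 2 new; branch {p=T, r=F} (q, s) contributes 0 new; branch {p=F, r=T, s=T} (q) contributes 0 new. Total: 14.

14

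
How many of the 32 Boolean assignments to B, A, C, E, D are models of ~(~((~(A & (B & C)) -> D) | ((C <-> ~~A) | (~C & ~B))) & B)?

Initial set: {T ~(~((~(A & (B & C)) -> D) | ((C <-> ~~A) | (~C & ~B))) & B)}.
T ~(~((~(A & (B & C)) -> D) | ((C <-> ~~A) | (~C & ~B))) & B): β-rule — branch into F ~((~(A & (B & C)) -> D) | ((C <-> ~~A) | (~C & ~B)))  //  F B.
  branch 1 (add F ~((~(A & (B & C)) -> D) | ((C <-> ~~A) | (~C & ~B)))):
    F ~((~(A & (B & C)) -> D) | ((C <-> ~~A) | (~C & ~B))): β-rule — branch into T (~(A & (B & C)) -> D)  //  T ((C <-> ~~A) | (~C & ~B)).
      branch 1.1 (add T (~(A & (B & C)) -> D)):
        T (~(A & (B & C)) -> D): β-rule — branch into F ~(A & (B & C))  //  T D.
          branch 1.1.1 (add F ~(A & (B & C))):
            F ~(A & (B & C)): α-rule — add T A, T (B & C).
            T (B & C): α-rule — add T B, T C.
            ○ open, literals {A=true, B=true, C=true}.
          branch 1.1.2 (add T D):
            ○ open, literals {D=true}.
      branch 1.2 (add T ((C <-> ~~A) | (~C & ~B))):
        T ((C <-> ~~A) | (~C & ~B)): β-rule — branch into T (C <-> ~~A)  //  T (~C & ~B).
          branch 1.2.1 (add T (C <-> ~~A)):
            T (C <-> ~~A): β-rule — branch into T C, T ~~A  //  F C, F ~~A.
              branch 1.2.1.1 (add T C, T ~~A):
                T ~~A: drop double negation, giving T A.
                ○ open, literals {A=true, C=true}.
              branch 1.2.1.2 (add F C, F ~~A):
                F ~~A: drop double negation, giving F A.
                ○ open, literals {A=false, C=false}.
          branch 1.2.2 (add T (~C & ~B)):
            T (~C & ~B): α-rule — add T ~C, T ~B.
            ○ open, literals {B=false, C=false}.
  branch 2 (add F B):
    ○ open, literals {B=false}.
0 branches closed, 6 open.
Each open branch fixes some atoms; the unmentioned ones are free. Counting distinct full assignments: branch {A=true, B=true, C=true} (E, D) contributes 4 new; branch {D=true} (B, A, C, E) contributes 14 new; branch {A=true, C=true} (B, E, D) contributes 2 new; branch {A=false, C=false} (B, E, D) contributes 4 new; branch {B=false, C=false} (A, E, D) contributes 2 new; branch {B=false} (A, C, E, D) contributes 2 new. Total: 28.

28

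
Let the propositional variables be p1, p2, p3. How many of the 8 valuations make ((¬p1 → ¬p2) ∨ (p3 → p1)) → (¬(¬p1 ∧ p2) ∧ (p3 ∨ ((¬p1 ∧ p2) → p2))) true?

Initial set: {T (((¬p1 → ¬p2) ∨ (p3 → p1)) → (¬(¬p1 ∧ p2) ∧ (p3 ∨ ((¬p1 ∧ p2) → p2))))}.
T (((¬p1 → ¬p2) ∨ (p3 → p1)) → (¬(¬p1 ∧ p2) ∧ (p3 ∨ ((¬p1 ∧ p2) → p2)))): β-rule — branch into F ((¬p1 → ¬p2) ∨ (p3 → p1))  //  T (¬(¬p1 ∧ p2) ∧ (p3 ∨ ((¬p1 ∧ p2) → p2))).
  branch 1 (add F ((¬p1 → ¬p2) ∨ (p3 → p1))):
    F ((¬p1 → ¬p2) ∨ (p3 → p1)): α-rule — add F (¬p1 → ¬p2), F (p3 → p1).
    F (¬p1 → ¬p2): α-rule — add T ¬p1, F ¬p2.
    F (p3 → p1): α-rule — add T p3, F p1.
    ○ open, literals {p1=F, p2=T, p3=T}.
  branch 2 (add T (¬(¬p1 ∧ p2) ∧ (p3 ∨ ((¬p1 ∧ p2) → p2)))):
    T (¬(¬p1 ∧ p2) ∧ (p3 ∨ ((¬p1 ∧ p2) → p2))): α-rule — add T ¬(¬p1 ∧ p2), T (p3 ∨ ((¬p1 ∧ p2) → p2)).
    T ¬(¬p1 ∧ p2): β-rule — branch into F ¬p1  //  F p2.
      branch 2.1 (add F ¬p1):
        T (p3 ∨ ((¬p1 ∧ p2) → p2)): β-rule — branch into T p3  //  T ((¬p1 ∧ p2) → p2).
          branch 2.1.1 (add T p3):
            ○ open, literals {p1=T, p3=T}.
          branch 2.1.2 (add T ((¬p1 ∧ p2) → p2)):
            T ((¬p1 ∧ p2) → p2): β-rule — branch into F (¬p1 ∧ p2)  //  T p2.
              branch 2.1.2.1 (add F (¬p1 ∧ p2)):
                F (¬p1 ∧ p2): β-rule — branch into F ¬p1  //  F p2.
                  branch 2.1.2.1.1 (add F ¬p1):
                    ○ open, literals {p1=T}.
                  branch 2.1.2.1.2 (add F p2):
                    ○ open, literals {p1=T, p2=F}.
              branch 2.1.2.2 (add T p2):
                ○ open, literals {p1=T, p2=T}.
      branch 2.2 (add F p2):
        T (p3 ∨ ((¬p1 ∧ p2) → p2)): β-rule — branch into T p3  //  T ((¬p1 ∧ p2) → p2).
          branch 2.2.1 (add T p3):
            ○ open, literals {p2=F, p3=T}.
          branch 2.2.2 (add T ((¬p1 ∧ p2) → p2)):
            T ((¬p1 ∧ p2) → p2): β-rule — branch into F (¬p1 ∧ p2)  //  T p2.
              branch 2.2.2.1 (add F (¬p1 ∧ p2)):
                F (¬p1 ∧ p2): β-rule — branch into F ¬p1  //  F p2.
                  branch 2.2.2.1.1 (add F ¬p1):
                    ○ open, literals {p1=T, p2=F}.
                  branch 2.2.2.1.2 (add F p2):
                    ○ open, literals {p2=F}.
              branch 2.2.2.2 (add T p2):
                × closes — contains both p2 and ¬p2.
1 branch closed, 8 open.
Each open branch fixes some atoms; the unmentioned ones are free. Counting distinct full assignments: branch {p1=F, p2=T, p3=T} (none free) contributes 1 new; branch {p1=T, p3=T} (p2) contributes 2 new; branch {p1=T} (p2, p3) contributes 2 new; branch {p1=T, p2=F} (p3) contributes 0 new; branch {p1=T, p2=T} (p3) contributes 0 new; branch {p2=F, p3=T} (p1) contributes 1 new; branch {p1=T, p2=F} (p3) contributes 0 new; branch {p2=F} (p1, p3) contributes 1 new. Total: 7.

7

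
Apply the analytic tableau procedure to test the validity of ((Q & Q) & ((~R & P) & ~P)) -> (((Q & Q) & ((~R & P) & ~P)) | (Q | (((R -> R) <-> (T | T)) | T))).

Assume the negation and expand:
Initial set: {F (((Q & Q) & ((~R & P) & ~P)) -> (((Q & Q) & ((~R & P) & ~P)) | (Q | (((R -> R) <-> (T | T)) | T))))}.
F (((Q & Q) & ((~R & P) & ~P)) -> (((Q & Q) & ((~R & P) & ~P)) | (Q | (((R -> R) <-> (T | T)) | T)))): α-rule — add T ((Q & Q) & ((~R & P) & ~P)), F (((Q & Q) & ((~R & P) & ~P)) | (Q | (((R -> R) <-> (T | T)) | T))).
T ((Q & Q) & ((~R & P) & ~P)): α-rule — add T (Q & Q), T ((~R & P) & ~P).
F (((Q & Q) & ((~R & P) & ~P)) | (Q | (((R -> R) <-> (T | T)) | T))): α-rule — add F ((Q & Q) & ((~R & P) & ~P)), F (Q | (((R -> R) <-> (T | T)) | T)).
T (Q & Q): α-rule — add T Q, T Q.
T ((~R & P) & ~P): α-rule — add T (~R & P), T ~P.
F (Q | (((R -> R) <-> (T | T)) | T)): α-rule — add F Q, F (((R -> R) <-> (T | T)) | T).
× closes — contains both Q and ~Q.
All 1 branch closes.
Every branch closed, so the negation is unsatisfiable and the formula is valid.

Valid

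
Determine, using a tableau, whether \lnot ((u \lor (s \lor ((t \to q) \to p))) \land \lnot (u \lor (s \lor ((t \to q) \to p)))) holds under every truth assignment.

Assume the negation and expand:
Initial set: {\lnot \lnot ((u \lor (s \lor ((t \to q) \to p))) \land \lnot (u \lor (s \lor ((t \to q) \to p))))}.
\lnot \lnot ((u \lor (s \lor ((t \to q) \to p))) \land \lnot (u \lor (s \lor ((t \to q) \to p)))): α-rule — add (u \lor (s \lor ((t \to q) \to p))), \lnot (u \lor (s \lor ((t \to q) \to p))).
\lnot (u \lor (s \lor ((t \to q) \to p))): α-rule — add \lnot u, \lnot (s \lor ((t \to q) \to p)).
\lnot (s \lor ((t \to q) \to p)): α-rule — add \lnot s, \lnot ((t \to q) \to p).
\lnot ((t \to q) \to p): α-rule — add (t \to q), \lnot p.
(u \lor (s \lor ((t \to q) \to p))): β-rule — branch into u  //  (s \lor ((t \to q) \to p)).
  branch 1 (add u):
    × closes — contains both u and \lnot u.
  branch 2 (add (s \lor ((t \to q) \to p))):
    (t \to q): β-rule — branch into \lnot t  //  q.
      branch 2.1 (add \lnot t):
        (s \lor ((t \to q) \to p)): β-rule — branch into s  //  ((t \to q) \to p).
          branch 2.1.1 (add s):
            × closes — contains both s and \lnot s.
          branch 2.1.2 (add ((t \to q) \to p)):
            ((t \to q) \to p): β-rule — branch into \lnot (t \to q)  //  p.
              branch 2.1.2.1 (add \lnot (t \to q)):
                \lnot (t \to q): α-rule — add t, \lnot q.
                × closes — contains both t and \lnot t.
              branch 2.1.2.2 (add p):
                × closes — contains both p and \lnot p.
      branch 2.2 (add q):
        (s \lor ((t \to q) \to p)): β-rule — branch into s  //  ((t \to q) \to p).
          branch 2.2.1 (add s):
            × closes — contains both s and \lnot s.
          branch 2.2.2 (add ((t \to q) \to p)):
            ((t \to q) \to p): β-rule — branch into \lnot (t \to q)  //  p.
              branch 2.2.2.1 (add \lnot (t \to q)):
                \lnot (t \to q): α-rule — add t, \lnot q.
                × closes — contains both q and \lnot q.
              branch 2.2.2.2 (add p):
                × closes — contains both p and \lnot p.
All 7 branches close.
Every branch closed, so the negation is unsatisfiable and the formula is valid.

Valid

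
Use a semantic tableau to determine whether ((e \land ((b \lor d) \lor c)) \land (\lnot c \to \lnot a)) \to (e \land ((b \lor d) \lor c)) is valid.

Assume the negation and expand:
Initial set: {\lnot (((e \land ((b \lor d) \lor c)) \land (\lnot c \to \lnot a)) \to (e \land ((b \lor d) \lor c)))}.
\lnot (((e \land ((b \lor d) \lor c)) \land (\lnot c \to \lnot a)) \to (e \land ((b \lor d) \lor c))): α-rule — add ((e \land ((b \lor d) \lor c)) \land (\lnot c \to \lnot a)), \lnot (e \land ((b \lor d) \lor c)).
((e \land ((b \lor d) \lor c)) \land (\lnot c \to \lnot a)): α-rule — add (e \land ((b \lor d) \lor c)), (\lnot c \to \lnot a).
(e \land ((b \lor d) \lor c)): α-rule — add e, ((b \lor d) \lor c).
\lnot (e \land ((b \lor d) \lor c)): β-rule — branch into \lnot e  //  \lnot ((b \lor d) \lor c).
  branch 1 (add \lnot e):
    × closes — contains both e and \lnot e.
  branch 2 (add \lnot ((b \lor d) \lor c)):
    \lnot ((b \lor d) \lor c): α-rule — add \lnot (b \lor d), \lnot c.
    \lnot (b \lor d): α-rule — add \lnot b, \lnot d.
    (\lnot c \to \lnot a): β-rule — branch into \lnot \lnot c  //  \lnot a.
      branch 2.1 (add \lnot \lnot c):
        × closes — contains both c and \lnot c.
      branch 2.2 (add \lnot a):
        ((b \lor d) \lor c): β-rule — branch into (b \lor d)  //  c.
          branch 2.2.1 (add (b \lor d)):
            (b \lor d): β-rule — branch into b  //  d.
              branch 2.2.1.1 (add b):
                × closes — contains both b and \lnot b.
              branch 2.2.1.2 (add d):
                × closes — contains both d and \lnot d.
          branch 2.2.2 (add c):
            × closes — contains both c and \lnot c.
All 5 branches close.
Every branch closed, so the negation is unsatisfiable and the formula is valid.

Valid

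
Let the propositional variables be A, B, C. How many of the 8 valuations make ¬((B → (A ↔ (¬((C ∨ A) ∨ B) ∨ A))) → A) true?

Initial set: {¬((B → (A ↔ (¬((C ∨ A) ∨ B) ∨ A))) → A)}.
¬((B → (A ↔ (¬((C ∨ A) ∨ B) ∨ A))) → A): α-rule — add (B → (A ↔ (¬((C ∨ A) ∨ B) ∨ A))), ¬A.
(B → (A ↔ (¬((C ∨ A) ∨ B) ∨ A))): β-rule — branch into ¬B  //  (A ↔ (¬((C ∨ A) ∨ B) ∨ A)).
  branch 1 (add ¬B):
    ○ open, literals {A=F, B=F}.
  branch 2 (add (A ↔ (¬((C ∨ A) ∨ B) ∨ A))):
    (A ↔ (¬((C ∨ A) ∨ B) ∨ A)): β-rule — branch into A, (¬((C ∨ A) ∨ B) ∨ A)  //  ¬A, ¬(¬((C ∨ A) ∨ B) ∨ A).
      branch 2.1 (add A, (¬((C ∨ A) ∨ B) ∨ A)):
        × closes — contains both A and ¬A.
      branch 2.2 (add ¬A, ¬(¬((C ∨ A) ∨ B) ∨ A)):
        ¬(¬((C ∨ A) ∨ B) ∨ A): α-rule — add ¬¬((C ∨ A) ∨ B), ¬A.
        ¬¬((C ∨ A) ∨ B): β-rule — branch into (C ∨ A)  //  B.
          branch 2.2.1 (add (C ∨ A)):
            (C ∨ A): β-rule — branch into C  //  A.
              branch 2.2.1.1 (add C):
                ○ open, literals {A=F, C=T}.
              branch 2.2.1.2 (add A):
                × closes — contains both A and ¬A.
          branch 2.2.2 (add B):
            ○ open, literals {A=F, B=T}.
2 branches closed, 3 open.
Each open branch fixes some atoms; the unmentioned ones are free. Counting distinct full assignments: branch {A=F, B=F} (C) contributes 2 new; branch {A=F, C=T} (B) contributes 1 new; branch {A=F, B=T} (C) contributes 1 new. Total: 4.

4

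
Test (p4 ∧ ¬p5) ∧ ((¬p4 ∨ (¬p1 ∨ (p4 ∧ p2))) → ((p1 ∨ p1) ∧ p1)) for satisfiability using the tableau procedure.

Initial set: {((p4 ∧ ¬p5) ∧ ((¬p4 ∨ (¬p1 ∨ (p4 ∧ p2))) → ((p1 ∨ p1) ∧ p1)))}.
((p4 ∧ ¬p5) ∧ ((¬p4 ∨ (¬p1 ∨ (p4 ∧ p2))) → ((p1 ∨ p1) ∧ p1))): α-rule — add (p4 ∧ ¬p5), ((¬p4 ∨ (¬p1 ∨ (p4 ∧ p2))) → ((p1 ∨ p1) ∧ p1)).
(p4 ∧ ¬p5): α-rule — add p4, ¬p5.
((¬p4 ∨ (¬p1 ∨ (p4 ∧ p2))) → ((p1 ∨ p1) ∧ p1)): β-rule — branch into ¬(¬p4 ∨ (¬p1 ∨ (p4 ∧ p2)))  //  ((p1 ∨ p1) ∧ p1).
  branch 1 (add ¬(¬p4 ∨ (¬p1 ∨ (p4 ∧ p2)))):
    ¬(¬p4 ∨ (¬p1 ∨ (p4 ∧ p2))): α-rule — add ¬¬p4, ¬(¬p1 ∨ (p4 ∧ p2)).
    ¬(¬p1 ∨ (p4 ∧ p2)): α-rule — add ¬¬p1, ¬(p4 ∧ p2).
    ¬(p4 ∧ p2): β-rule — branch into ¬p4  //  ¬p2.
      branch 1.1 (add ¬p4):
        × closes — contains both p4 and ¬p4.
      branch 1.2 (add ¬p2):
        ○ open, literals {p1=1, p2=0, p4=1, p5=0}.
  branch 2 (add ((p1 ∨ p1) ∧ p1)):
    ((p1 ∨ p1) ∧ p1): α-rule — add (p1 ∨ p1), p1.
    (p1 ∨ p1): β-rule — branch into p1  //  p1.
      branch 2.1 (add p1):
        ○ open, literals {p1=1, p4=1, p5=0}.
      branch 2.2 (add p1):
        ○ open, literals {p1=1, p4=1, p5=0}.
1 branch closed, 3 open.
An open branch gives a satisfying assignment: p1=1, p2=0, p4=1, p5=0.

Satisfiable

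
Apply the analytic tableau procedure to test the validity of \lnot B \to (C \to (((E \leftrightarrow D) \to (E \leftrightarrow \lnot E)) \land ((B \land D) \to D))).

Not valid

Assume the negation and expand:
Initial set: {\lnot (\lnot B \to (C \to (((E \leftrightarrow D) \to (E \leftrightarrow \lnot E)) \land ((B \land D) \to D))))}.
\lnot (\lnot B \to (C \to (((E \leftrightarrow D) \to (E \leftrightarrow \lnot E)) \land ((B \land D) \to D)))): α-rule — add \lnot B, \lnot (C \to (((E \leftrightarrow D) \to (E \leftrightarrow \lnot E)) \land ((B \land D) \to D))).
\lnot (C \to (((E \leftrightarrow D) \to (E \leftrightarrow \lnot E)) \land ((B \land D) \to D))): α-rule — add C, \lnot (((E \leftrightarrow D) \to (E \leftrightarrow \lnot E)) \land ((B \land D) \to D)).
\lnot (((E \leftrightarrow D) \to (E \leftrightarrow \lnot E)) \land ((B \land D) \to D)): β-rule — branch into \lnot ((E \leftrightarrow D) \to (E \leftrightarrow \lnot E))  //  \lnot ((B \land D) \to D).
  branch 1 (add \lnot ((E \leftrightarrow D) \to (E \leftrightarrow \lnot E))):
    \lnot ((E \leftrightarrow D) \to (E \leftrightarrow \lnot E)): α-rule — add (E \leftrightarrow D), \lnot (E \leftrightarrow \lnot E).
    (E \leftrightarrow D): β-rule — branch into E, D  //  \lnot E, \lnot D.
      branch 1.1 (add E, D):
        \lnot (E \leftrightarrow \lnot E): β-rule — branch into E, \lnot \lnot E  //  \lnot E, \lnot E.
          branch 1.1.1 (add E, \lnot \lnot E):
            ○ open, literals {B=0, C=1, D=1, E=1}.
          branch 1.1.2 (add \lnot E, \lnot E):
            × closes — contains both E and \lnot E.
      branch 1.2 (add \lnot E, \lnot D):
        \lnot (E \leftrightarrow \lnot E): β-rule — branch into E, \lnot \lnot E  //  \lnot E, \lnot E.
          branch 1.2.1 (add E, \lnot \lnot E):
            × closes — contains both E and \lnot E.
          branch 1.2.2 (add \lnot E, \lnot E):
            ○ open, literals {B=0, C=1, D=0, E=0}.
  branch 2 (add \lnot ((B \land D) \to D)):
    \lnot ((B \land D) \to D): α-rule — add (B \land D), \lnot D.
    (B \land D): α-rule — add B, D.
    × closes — contains both B and \lnot B.
3 branches closed, 2 open.
An open branch gives a countermodel: B=0, C=1, D=1, E=1 (unmentioned atoms arbitrary); under it the original formula is false.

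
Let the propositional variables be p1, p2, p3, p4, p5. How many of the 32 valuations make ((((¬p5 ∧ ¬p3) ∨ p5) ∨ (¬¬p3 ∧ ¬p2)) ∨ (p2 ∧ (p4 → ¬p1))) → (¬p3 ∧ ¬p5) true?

Initial set: {(((((¬p5 ∧ ¬p3) ∨ p5) ∨ (¬¬p3 ∧ ¬p2)) ∨ (p2 ∧ (p4 → ¬p1))) → (¬p3 ∧ ¬p5))}.
(((((¬p5 ∧ ¬p3) ∨ p5) ∨ (¬¬p3 ∧ ¬p2)) ∨ (p2 ∧ (p4 → ¬p1))) → (¬p3 ∧ ¬p5)): β-rule — branch into ¬((((¬p5 ∧ ¬p3) ∨ p5) ∨ (¬¬p3 ∧ ¬p2)) ∨ (p2 ∧ (p4 → ¬p1)))  //  (¬p3 ∧ ¬p5).
  branch 1 (add ¬((((¬p5 ∧ ¬p3) ∨ p5) ∨ (¬¬p3 ∧ ¬p2)) ∨ (p2 ∧ (p4 → ¬p1)))):
    ¬((((¬p5 ∧ ¬p3) ∨ p5) ∨ (¬¬p3 ∧ ¬p2)) ∨ (p2 ∧ (p4 → ¬p1))): α-rule — add ¬(((¬p5 ∧ ¬p3) ∨ p5) ∨ (¬¬p3 ∧ ¬p2)), ¬(p2 ∧ (p4 → ¬p1)).
    ¬(((¬p5 ∧ ¬p3) ∨ p5) ∨ (¬¬p3 ∧ ¬p2)): α-rule — add ¬((¬p5 ∧ ¬p3) ∨ p5), ¬(¬¬p3 ∧ ¬p2).
    ¬((¬p5 ∧ ¬p3) ∨ p5): α-rule — add ¬(¬p5 ∧ ¬p3), ¬p5.
    ¬(p2 ∧ (p4 → ¬p1)): β-rule — branch into ¬p2  //  ¬(p4 → ¬p1).
      branch 1.1 (add ¬p2):
        ¬(¬¬p3 ∧ ¬p2): β-rule — branch into ¬¬¬p3  //  ¬¬p2.
          branch 1.1.1 (add ¬¬¬p3):
            ¬¬¬p3: drop double negation, giving ¬p3.
            ¬(¬p5 ∧ ¬p3): β-rule — branch into ¬¬p5  //  ¬¬p3.
              branch 1.1.1.1 (add ¬¬p5):
                × closes — contains both p5 and ¬p5.
              branch 1.1.1.2 (add ¬¬p3):
                × closes — contains both p3 and ¬p3.
          branch 1.1.2 (add ¬¬p2):
            × closes — contains both p2 and ¬p2.
      branch 1.2 (add ¬(p4 → ¬p1)):
        ¬(p4 → ¬p1): α-rule — add p4, ¬¬p1.
        ¬(¬¬p3 ∧ ¬p2): β-rule — branch into ¬¬¬p3  //  ¬¬p2.
          branch 1.2.1 (add ¬¬¬p3):
            ¬¬¬p3: drop double negation, giving ¬p3.
            ¬(¬p5 ∧ ¬p3): β-rule — branch into ¬¬p5  //  ¬¬p3.
              branch 1.2.1.1 (add ¬¬p5):
                × closes — contains both p5 and ¬p5.
              branch 1.2.1.2 (add ¬¬p3):
                × closes — contains both p3 and ¬p3.
          branch 1.2.2 (add ¬¬p2):
            ¬(¬p5 ∧ ¬p3): β-rule — branch into ¬¬p5  //  ¬¬p3.
              branch 1.2.2.1 (add ¬¬p5):
                × closes — contains both p5 and ¬p5.
              branch 1.2.2.2 (add ¬¬p3):
                ○ open, literals {p1=1, p2=1, p3=1, p4=1, p5=0}.
  branch 2 (add (¬p3 ∧ ¬p5)):
    (¬p3 ∧ ¬p5): α-rule — add ¬p3, ¬p5.
    ○ open, literals {p3=0, p5=0}.
6 branches closed, 2 open.
Each open branch fixes some atoms; the unmentioned ones are free. Counting distinct full assignments: branch {p1=1, p2=1, p3=1, p4=1, p5=0} (none free) contributes 1 new; branch {p3=0, p5=0} (p1, p2, p4) contributes 8 new. Total: 9.

9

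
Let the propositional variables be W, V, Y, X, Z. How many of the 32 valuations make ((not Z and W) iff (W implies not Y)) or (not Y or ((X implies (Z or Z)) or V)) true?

Initial set: {T (((not Z and W) iff (W implies not Y)) or (not Y or ((X implies (Z or Z)) or V)))}.
T (((not Z and W) iff (W implies not Y)) or (not Y or ((X implies (Z or Z)) or V))): β-rule — branch into T ((not Z and W) iff (W implies not Y))  //  T (not Y or ((X implies (Z or Z)) or V)).
  branch 1 (add T ((not Z and W) iff (W implies not Y))):
    T ((not Z and W) iff (W implies not Y)): β-rule — branch into T (not Z and W), T (W implies not Y)  //  F (not Z and W), F (W implies not Y).
      branch 1.1 (add T (not Z and W), T (W implies not Y)):
        T (not Z and W): α-rule — add T not Z, T W.
        T (W implies not Y): β-rule — branch into F W  //  T not Y.
          branch 1.1.1 (add F W):
            × closes — contains both W and not W.
          branch 1.1.2 (add T not Y):
            ○ open, literals {W=T, Y=F, Z=F}.
      branch 1.2 (add F (not Z and W), F (W implies not Y)):
        F (W implies not Y): α-rule — add T W, F not Y.
        F (not Z and W): β-rule — branch into F not Z  //  F W.
          branch 1.2.1 (add F not Z):
            ○ open, literals {W=T, Y=T, Z=T}.
          branch 1.2.2 (add F W):
            × closes — contains both W and not W.
  branch 2 (add T (not Y or ((X implies (Z or Z)) or V))):
    T (not Y or ((X implies (Z or Z)) or V)): β-rule — branch into T not Y  //  T ((X implies (Z or Z)) or V).
      branch 2.1 (add T not Y):
        ○ open, literals {Y=F}.
      branch 2.2 (add T ((X implies (Z or Z)) or V)):
        T ((X implies (Z or Z)) or V): β-rule — branch into T (X implies (Z or Z))  //  T V.
          branch 2.2.1 (add T (X implies (Z or Z))):
            T (X implies (Z or Z)): β-rule — branch into F X  //  T (Z or Z).
              branch 2.2.1.1 (add F X):
                ○ open, literals {X=F}.
              branch 2.2.1.2 (add T (Z or Z)):
                T (Z or Z): β-rule — branch into T Z  //  T Z.
                  branch 2.2.1.2.1 (add T Z):
                    ○ open, literals {Z=T}.
                  branch 2.2.1.2.2 (add T Z):
                    ○ open, literals {Z=T}.
          branch 2.2.2 (add T V):
            ○ open, literals {V=T}.
2 branches closed, 7 open.
Each open branch fixes some atoms; the unmentioned ones are free. Counting distinct full assignments: branch {W=T, Y=F, Z=F} (V, X) contributes 4 new; branch {W=T, Y=T, Z=T} (V, X) contributes 4 new; branch {Y=F} (W, V, X, Z) contributes 12 new; branch {X=F} (W, V, Y, Z) contributes 6 new; branch {Z=T} (W, V, Y, X) contributes 2 new; branch {Z=T} (W, V, Y, X) contributes 0 new; branch {V=T} (W, Y, X, Z) contributes 2 new. Total: 30.

30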